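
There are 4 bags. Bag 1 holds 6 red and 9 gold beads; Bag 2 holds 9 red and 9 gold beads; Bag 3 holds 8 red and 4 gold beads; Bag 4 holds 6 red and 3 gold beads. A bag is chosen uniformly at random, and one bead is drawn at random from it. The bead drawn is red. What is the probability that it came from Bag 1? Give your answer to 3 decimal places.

P(red|Bag 1) = 0.4; P(red|Bag 2) = 0.5; P(red|Bag 3) = 0.6667; P(red|Bag 4) = 0.6667.
Prior × likelihood for each source: 0.25·0.4=0.1000, 0.25·0.5=0.1250, 0.25·0.6667=0.1667, 0.25·0.6667=0.1667. Summing gives P(red) = 0.55833.
P(Bag 1 | red) = 0.1000 / 0.55833 = 0.179.

Posterior probability ≈ 0.179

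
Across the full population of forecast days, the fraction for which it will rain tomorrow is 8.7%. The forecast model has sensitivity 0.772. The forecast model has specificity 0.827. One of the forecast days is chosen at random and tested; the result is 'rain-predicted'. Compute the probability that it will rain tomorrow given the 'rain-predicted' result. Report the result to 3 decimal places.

Write H for 'it will rain tomorrow'. Prior odds H:¬H = 0.087/0.913 = 0.095290. For the 'rain-predicted' outcome, the likelihood ratio is 0.772/0.173 = 4.4624.
Posterior odds = 0.095290 × 4.4624 = 0.42523, so P(H|E) = 0.42523/(1+0.42523) = 0.298.

P(H | E) ≈ 0.298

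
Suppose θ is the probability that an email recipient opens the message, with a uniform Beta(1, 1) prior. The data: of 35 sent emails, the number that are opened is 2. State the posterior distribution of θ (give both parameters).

Posterior: Beta(3, 34)

The binomial likelihood is conjugate to the Beta prior: with 2 successes and 33 failures, the posterior is Beta(1+2, 1+33) = Beta(3, 34).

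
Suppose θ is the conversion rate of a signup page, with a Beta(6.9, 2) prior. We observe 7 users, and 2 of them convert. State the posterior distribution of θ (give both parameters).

Posterior: Beta(8.9, 7)

The binomial likelihood is conjugate to the Beta prior: with 2 successes and 5 failures, the posterior is Beta(6.9+2, 2+5) = Beta(8.9, 7).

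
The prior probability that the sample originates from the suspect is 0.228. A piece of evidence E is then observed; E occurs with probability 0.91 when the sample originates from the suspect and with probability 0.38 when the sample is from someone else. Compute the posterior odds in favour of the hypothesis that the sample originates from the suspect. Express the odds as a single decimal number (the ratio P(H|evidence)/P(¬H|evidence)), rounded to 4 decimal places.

Prior odds = 0.228/(1−0.228) = 0.29534. In log-odds, ln(0.29534) = -1.2196.
Add log likelihood ratio: ln(2.3947) = 0.87327.
Posterior log-odds = -0.34637, so posterior odds = exp(-0.34637) = 0.70725.

Posterior odds ≈ 0.7073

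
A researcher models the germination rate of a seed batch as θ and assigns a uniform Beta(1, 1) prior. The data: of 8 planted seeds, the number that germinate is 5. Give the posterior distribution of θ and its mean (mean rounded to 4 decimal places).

Posterior: Beta(6, 4); mean ≈ 0.6000

Observing 5 successes and 3 failures updates Beta(1, 1) by adding the success and failure counts to the two shape parameters: α = 1+5 = 6, β = 1+3 = 4.
Posterior mean = α/(α+β) = 6/10 = 0.6000.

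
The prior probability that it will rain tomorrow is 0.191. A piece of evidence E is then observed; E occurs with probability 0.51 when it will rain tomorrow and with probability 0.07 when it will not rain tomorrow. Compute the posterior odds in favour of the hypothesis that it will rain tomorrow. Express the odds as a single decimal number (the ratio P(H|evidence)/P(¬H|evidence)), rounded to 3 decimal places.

Posterior odds ≈ 1.720

Prior odds = 0.191/(1−0.191) = 0.23609. In log-odds, ln(0.23609) = -1.4435.
Add log likelihood ratio: ln(7.2857) = 1.9859.
Posterior log-odds = 0.54239, so posterior odds = exp(0.54239) = 1.7201.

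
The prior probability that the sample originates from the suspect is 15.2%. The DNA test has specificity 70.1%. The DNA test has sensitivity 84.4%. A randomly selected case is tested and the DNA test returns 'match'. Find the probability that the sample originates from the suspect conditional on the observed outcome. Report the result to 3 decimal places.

P(H | E) ≈ 0.336

Let H be the event that the sample originates from the suspect. P(H) = 0.152, so P(¬H) = 0.848. With E the 'match' result, P(E|H) = 0.844 and P(E|¬H) = 0.299.
P(E) = 0.844·0.152 + 0.299·0.848 = 0.12829 + 0.25355 = 0.38184.
By Bayes' theorem, P(H|E) = 0.12829 / 0.38184 = 0.336.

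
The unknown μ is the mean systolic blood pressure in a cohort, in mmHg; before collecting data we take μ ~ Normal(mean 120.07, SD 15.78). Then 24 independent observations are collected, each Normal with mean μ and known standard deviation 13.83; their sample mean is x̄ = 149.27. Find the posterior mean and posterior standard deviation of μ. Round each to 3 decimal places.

With known σ, the Normal prior is conjugate. Weight on the data is w = (n/σ²)/(n/σ² + 1/τ₀²) = 0.125478/(0.125478+0.00401593) = 0.96899.
Posterior mean = w·x̄ + (1−w)·μ₀ = 0.96899·149.27 + 0.031013·120.07 = 148.364. Posterior variance = 1/(0.125478+0.00401593) = 7.72238, so SD = 2.779.

Posterior mean ≈ 148.364; posterior SD ≈ 2.779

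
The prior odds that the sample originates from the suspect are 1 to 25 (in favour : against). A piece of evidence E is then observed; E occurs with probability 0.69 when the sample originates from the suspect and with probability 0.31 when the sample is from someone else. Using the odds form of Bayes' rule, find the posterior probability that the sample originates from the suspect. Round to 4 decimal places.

Prior odds = 1/25 = 0.040000.
Likelihood ratio for E = 0.69/0.31 = 2.2258.
Posterior odds = prior odds × LR = 0.089032.
Posterior probability = odds/(1+odds) = 0.089032/1.0890 = 0.0818.

Posterior probability ≈ 0.0818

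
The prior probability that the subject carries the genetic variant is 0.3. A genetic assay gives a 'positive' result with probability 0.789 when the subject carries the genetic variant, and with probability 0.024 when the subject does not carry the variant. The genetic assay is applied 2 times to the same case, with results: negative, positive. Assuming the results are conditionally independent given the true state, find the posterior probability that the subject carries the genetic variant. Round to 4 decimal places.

Let H be the event that the subject carries the genetic variant; start with P(H) = 0.3. P('positive'|H) = 0.789, P('positive'|¬H) = 0.024.
Update on result 1 ('negative'): P(H) ← 0.211·0.3000 / (0.211·0.3000 + 0.976·0.7000) = 0.063300/0.74650 = 0.0848.
Update on result 2 ('positive'): P(H) ← 0.789·0.0848 / (0.789·0.0848 + 0.024·0.9152) = 0.066904/0.088869 = 0.7528.

Posterior P(H) ≈ 0.7528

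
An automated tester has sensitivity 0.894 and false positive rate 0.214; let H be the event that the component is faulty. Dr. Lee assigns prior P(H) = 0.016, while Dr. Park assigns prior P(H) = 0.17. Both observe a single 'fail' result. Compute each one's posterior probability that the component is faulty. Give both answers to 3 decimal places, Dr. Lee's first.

Dr. Lee: 0.064; Dr. Park: 0.461

The likelihood ratio for a 'fail' result is 0.894/0.214 = 4.1776.
Dr. Lee: prior odds 0.016/0.984 = 0.016260; posterior odds 0.067928; posterior probability 0.064.
Dr. Park: prior odds 0.17/0.83 = 0.20482; posterior odds 0.85565; posterior probability 0.461.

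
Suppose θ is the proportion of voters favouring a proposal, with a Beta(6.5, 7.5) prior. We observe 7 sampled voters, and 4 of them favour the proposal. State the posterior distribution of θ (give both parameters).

The binomial likelihood is conjugate to the Beta prior: with 4 successes and 3 failures, the posterior is Beta(6.5+4, 7.5+3) = Beta(10.5, 10.5).

Posterior: Beta(10.5, 10.5)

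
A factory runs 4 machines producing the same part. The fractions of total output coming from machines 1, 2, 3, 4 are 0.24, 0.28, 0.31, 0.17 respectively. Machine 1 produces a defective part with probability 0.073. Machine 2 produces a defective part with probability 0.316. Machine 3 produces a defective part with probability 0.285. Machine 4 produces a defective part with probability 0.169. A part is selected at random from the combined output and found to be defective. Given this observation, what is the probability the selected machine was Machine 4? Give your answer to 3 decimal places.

P(defective|M1) = 0.073; P(defective|M2) = 0.316; P(defective|M3) = 0.285; P(defective|M4) = 0.169.
Prior × likelihood for each source: 0.24·0.073=0.01752, 0.28·0.316=0.08848, 0.31·0.285=0.08835, 0.17·0.169=0.02873. Summing gives P(defective) = 0.22308.
P(Machine 4 | defective) = 0.02873 / 0.22308 = 0.129.

Posterior probability ≈ 0.129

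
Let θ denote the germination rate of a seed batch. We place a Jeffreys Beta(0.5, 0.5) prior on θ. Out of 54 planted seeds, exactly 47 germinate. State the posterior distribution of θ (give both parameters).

Posterior: Beta(47.5, 7.5)

Observing 47 successes and 7 failures updates Beta(0.5, 0.5) by adding the success and failure counts to the two shape parameters: α = 0.5+47 = 47.5, β = 0.5+7 = 7.5.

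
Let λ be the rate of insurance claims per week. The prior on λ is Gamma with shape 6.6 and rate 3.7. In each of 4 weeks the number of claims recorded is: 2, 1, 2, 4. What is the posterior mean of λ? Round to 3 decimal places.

Total count ∑xᵢ = 9 over n = 4 weeks.
Gamma is conjugate to the Poisson likelihood: posterior is Gamma(shape = 6.6+9 = 15.6, rate = 3.7+4 = 7.7).
E[λ | data] = 15.6/7.7 = 2.026.

Posterior mean ≈ 2.026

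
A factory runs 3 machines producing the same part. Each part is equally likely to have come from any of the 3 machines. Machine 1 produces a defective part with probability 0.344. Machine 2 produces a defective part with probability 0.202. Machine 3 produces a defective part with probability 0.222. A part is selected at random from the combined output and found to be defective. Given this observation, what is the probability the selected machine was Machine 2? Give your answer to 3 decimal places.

Posterior probability ≈ 0.263

P(defective|M1) = 0.344; P(defective|M2) = 0.202; P(defective|M3) = 0.222.
Prior × likelihood for each source: 0.333333·0.344=0.1147, 0.333333·0.202=0.06733, 0.333333·0.222=0.07400. Summing gives P(defective) = 0.25600.
P(Machine 2 | defective) = 0.06733 / 0.25600 = 0.263.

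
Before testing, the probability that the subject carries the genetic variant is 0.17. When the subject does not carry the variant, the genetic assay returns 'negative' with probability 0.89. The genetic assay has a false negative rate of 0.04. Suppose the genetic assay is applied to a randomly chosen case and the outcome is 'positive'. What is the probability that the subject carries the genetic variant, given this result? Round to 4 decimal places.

P(H | E) ≈ 0.6413

Let H be the event that the subject carries the genetic variant. P(H) = 0.17, so P(¬H) = 0.83. With E the 'positive' result, P(E|H) = 0.96 and P(E|¬H) = 0.11.
P(E) = 0.96·0.17 + 0.11·0.83 = 0.16320 + 0.091300 = 0.25450.
By Bayes' theorem, P(H|E) = 0.16320 / 0.25450 = 0.6413.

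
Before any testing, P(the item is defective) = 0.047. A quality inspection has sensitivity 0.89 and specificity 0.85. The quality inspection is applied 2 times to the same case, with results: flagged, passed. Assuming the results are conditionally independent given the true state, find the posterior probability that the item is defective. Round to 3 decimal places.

Posterior P(H) ≈ 0.036

With H the event that the item is defective, the joint likelihood of the observed sequence is P(data|H) = 0.89·0.11 = 0.097900 and P(data|¬H) = 0.15·0.85 = 0.12750.
Bayes: P(H|data) = 0.047·0.097900 / (0.047·0.097900 + 0.953·0.12750) = 0.0046013/0.12611 = 0.0365.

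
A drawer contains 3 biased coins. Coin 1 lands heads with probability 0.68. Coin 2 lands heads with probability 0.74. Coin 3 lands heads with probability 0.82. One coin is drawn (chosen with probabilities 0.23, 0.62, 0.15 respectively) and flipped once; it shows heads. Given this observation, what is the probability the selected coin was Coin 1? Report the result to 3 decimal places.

Posterior probability ≈ 0.212

P(heads|C1) = 0.68; P(heads|C2) = 0.74; P(heads|C3) = 0.82.
Prior × likelihood for each source: 0.23·0.68=0.1564, 0.62·0.74=0.4588, 0.15·0.82=0.1230. Summing gives P(heads) = 0.73820.
P(Coin 1 | heads) = 0.1564 / 0.73820 = 0.212.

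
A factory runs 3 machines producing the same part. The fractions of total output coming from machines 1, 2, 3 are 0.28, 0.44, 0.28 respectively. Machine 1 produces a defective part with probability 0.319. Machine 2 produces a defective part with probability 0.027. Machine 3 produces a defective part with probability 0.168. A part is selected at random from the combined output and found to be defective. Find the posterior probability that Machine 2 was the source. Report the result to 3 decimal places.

P(defective|M1) = 0.319; P(defective|M2) = 0.027; P(defective|M3) = 0.168.
Prior × likelihood for each source: 0.28·0.319=0.08932, 0.44·0.027=0.01188, 0.28·0.168=0.04704. Summing gives P(defective) = 0.14824.
P(Machine 2 | defective) = 0.01188 / 0.14824 = 0.080.

Posterior probability ≈ 0.080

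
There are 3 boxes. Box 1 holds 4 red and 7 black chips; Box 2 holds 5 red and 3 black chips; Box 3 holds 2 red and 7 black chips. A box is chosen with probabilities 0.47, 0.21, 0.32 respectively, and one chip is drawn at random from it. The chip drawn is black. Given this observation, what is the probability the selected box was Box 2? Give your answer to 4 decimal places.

P(black|Box 1) = 0.6364; P(black|Box 2) = 0.375; P(black|Box 3) = 0.7778.
Prior × likelihood for each source: 0.47·0.6364=0.2991, 0.21·0.375=0.07875, 0.32·0.7778=0.2489. Summing gives P(black) = 0.62673.
P(Box 2 | black) = 0.07875 / 0.62673 = 0.1257.

Posterior probability ≈ 0.1257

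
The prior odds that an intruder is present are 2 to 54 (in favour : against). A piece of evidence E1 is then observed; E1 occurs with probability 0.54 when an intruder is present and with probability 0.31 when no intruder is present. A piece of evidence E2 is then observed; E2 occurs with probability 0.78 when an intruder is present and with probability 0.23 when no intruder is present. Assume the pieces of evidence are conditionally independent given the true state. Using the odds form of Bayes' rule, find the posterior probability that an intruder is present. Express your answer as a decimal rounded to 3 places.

Posterior probability ≈ 0.180

Prior odds = 2/54 = 0.037037.
Likelihood ratio for E1 = 0.54/0.31 = 1.7419.
Likelihood ratio for E2 = 0.78/0.23 = 3.3913.
Posterior odds = prior odds × LR₁ × LR₂ = 0.21879.
Posterior probability = odds/(1+odds) = 0.21879/1.2188 = 0.180.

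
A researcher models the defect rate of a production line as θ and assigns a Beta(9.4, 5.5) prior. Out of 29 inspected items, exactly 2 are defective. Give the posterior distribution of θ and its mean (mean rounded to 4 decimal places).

The binomial likelihood is conjugate to the Beta prior: with 2 successes and 27 failures, the posterior is Beta(9.4+2, 5.5+27) = Beta(11.4, 32.5).
E[θ | data] = 11.4/(11.4+32.5) = 0.2597.

Posterior: Beta(11.4, 32.5); mean ≈ 0.2597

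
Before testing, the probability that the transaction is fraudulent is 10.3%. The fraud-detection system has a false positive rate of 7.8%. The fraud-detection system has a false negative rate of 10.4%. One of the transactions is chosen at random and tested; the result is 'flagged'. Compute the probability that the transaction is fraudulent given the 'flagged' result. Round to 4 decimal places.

Let H be the event that the transaction is fraudulent. P(H) = 0.103, so P(¬H) = 0.897. With E the 'flagged' result, P(E|H) = 0.896 and P(E|¬H) = 0.078.
P(E) = 0.896·0.103 + 0.078·0.897 = 0.092288 + 0.069966 = 0.16225.
By Bayes' theorem, P(H|E) = 0.092288 / 0.16225 = 0.5688.

P(H | E) ≈ 0.5688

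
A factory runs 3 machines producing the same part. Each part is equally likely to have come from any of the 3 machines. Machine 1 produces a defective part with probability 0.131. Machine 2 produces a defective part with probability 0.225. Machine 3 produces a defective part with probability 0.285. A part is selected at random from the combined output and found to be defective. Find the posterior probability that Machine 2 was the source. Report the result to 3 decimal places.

Posterior probability ≈ 0.351

Tabulate prior·likelihood by source: [1] prior 0.333333, lik 0.131, product 0.04367; [2] prior 0.333333, lik 0.225, product 0.07500; [3] prior 0.333333, lik 0.285, product 0.09500.
Normalizing constant = 0.21367; the posterior for Machine 2 is its product over the sum, 0.07500/0.21367 = 0.351.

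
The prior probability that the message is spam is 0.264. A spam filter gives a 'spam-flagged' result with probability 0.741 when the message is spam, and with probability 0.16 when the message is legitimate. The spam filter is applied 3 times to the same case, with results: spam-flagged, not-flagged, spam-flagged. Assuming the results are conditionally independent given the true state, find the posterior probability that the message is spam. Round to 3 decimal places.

Let H be the event that the message is spam; start with P(H) = 0.264. P('spam-flagged'|H) = 0.741, P('spam-flagged'|¬H) = 0.16.
Update on result 1 ('spam-flagged'): P(H) ← 0.741·0.2640 / (0.741·0.2640 + 0.16·0.7360) = 0.19562/0.31338 = 0.6242.
Update on result 2 ('not-flagged'): P(H) ← 0.259·0.6242 / (0.259·0.6242 + 0.84·0.3758) = 0.16168/0.47732 = 0.3387.
Update on result 3 ('spam-flagged'): P(H) ← 0.741·0.3387 / (0.741·0.3387 + 0.16·0.6613) = 0.25099/0.35679 = 0.7035.

Posterior P(H) ≈ 0.703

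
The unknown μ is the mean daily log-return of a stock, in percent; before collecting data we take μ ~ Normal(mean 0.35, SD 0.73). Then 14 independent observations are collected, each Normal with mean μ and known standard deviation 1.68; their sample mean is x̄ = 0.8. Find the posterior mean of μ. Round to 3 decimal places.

Posterior mean ≈ 0.676

With known σ, the Normal prior is conjugate. Weight on the data is w = (n/σ²)/(n/σ² + 1/τ₀²) = 4.96032/(4.96032+1.87652) = 0.72553.
Posterior mean = w·x̄ + (1−w)·μ₀ = 0.72553·0.8 + 0.27447·0.35 = 0.676.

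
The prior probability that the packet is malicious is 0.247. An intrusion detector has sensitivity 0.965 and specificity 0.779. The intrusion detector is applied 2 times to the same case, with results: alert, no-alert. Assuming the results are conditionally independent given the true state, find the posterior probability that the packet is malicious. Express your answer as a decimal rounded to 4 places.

Posterior P(H) ≈ 0.0605

With H the event that the packet is malicious, the joint likelihood of the observed sequence is P(data|H) = 0.965·0.035 = 0.033775 and P(data|¬H) = 0.221·0.779 = 0.17216.
Bayes: P(H|data) = 0.247·0.033775 / (0.247·0.033775 + 0.753·0.17216) = 0.0083424/0.13798 = 0.0605.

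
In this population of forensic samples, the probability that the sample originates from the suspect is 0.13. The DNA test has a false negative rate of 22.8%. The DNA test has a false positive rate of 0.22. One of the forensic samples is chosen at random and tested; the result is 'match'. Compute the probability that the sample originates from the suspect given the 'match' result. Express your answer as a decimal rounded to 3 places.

P(H | E) ≈ 0.344

Write H for 'the sample originates from the suspect'. Prior odds H:¬H = 0.13/0.87 = 0.14943. For the 'match' outcome, the likelihood ratio is 0.772/0.22 = 3.5091.
Posterior odds = 0.14943 × 3.5091 = 0.52435, so P(H|E) = 0.52435/(1+0.52435) = 0.344.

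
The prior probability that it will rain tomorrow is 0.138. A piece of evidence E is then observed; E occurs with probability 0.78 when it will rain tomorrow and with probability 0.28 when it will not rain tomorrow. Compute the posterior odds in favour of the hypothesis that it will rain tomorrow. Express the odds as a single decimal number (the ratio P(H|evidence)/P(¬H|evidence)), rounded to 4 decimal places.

Posterior odds ≈ 0.4460

Prior odds = 0.138/(1−0.138) = 0.16009.
Likelihood ratio for E = 0.78/0.28 = 2.7857.
Posterior odds = prior odds × LR = 0.44597.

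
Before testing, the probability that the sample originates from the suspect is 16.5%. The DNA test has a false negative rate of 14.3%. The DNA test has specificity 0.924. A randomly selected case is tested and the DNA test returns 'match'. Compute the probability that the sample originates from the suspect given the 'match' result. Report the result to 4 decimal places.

P(H | E) ≈ 0.6902

Let H be the event that the sample originates from the suspect. P(H) = 0.165, so P(¬H) = 0.835. With E the 'match' result, P(E|H) = 0.857 and P(E|¬H) = 0.076.
P(E) = 0.857·0.165 + 0.076·0.835 = 0.14141 + 0.063460 = 0.20487.
By Bayes' theorem, P(H|E) = 0.14141 / 0.20487 = 0.6902.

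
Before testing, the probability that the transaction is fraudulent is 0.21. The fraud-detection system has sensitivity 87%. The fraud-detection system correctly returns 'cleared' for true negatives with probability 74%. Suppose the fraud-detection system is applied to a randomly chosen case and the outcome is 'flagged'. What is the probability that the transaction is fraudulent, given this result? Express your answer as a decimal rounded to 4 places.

Write H for 'the transaction is fraudulent'. Prior odds H:¬H = 0.21/0.79 = 0.26582. For the 'flagged' outcome, the likelihood ratio is 0.87/0.26 = 3.3462.
Posterior odds = 0.26582 × 3.3462 = 0.88948, so P(H|E) = 0.88948/(1+0.88948) = 0.4708.

P(H | E) ≈ 0.4708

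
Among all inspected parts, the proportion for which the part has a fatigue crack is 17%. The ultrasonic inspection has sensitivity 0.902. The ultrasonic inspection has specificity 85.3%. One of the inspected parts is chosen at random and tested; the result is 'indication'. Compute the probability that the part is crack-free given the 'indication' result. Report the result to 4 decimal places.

P(¬H | E) ≈ 0.4431

Let H be the event that the part has a fatigue crack. P(H) = 0.17, so P(¬H) = 0.83. With E the 'indication' result, P(E|H) = 0.902 and P(E|¬H) = 0.147.
P(E) = 0.902·0.17 + 0.147·0.83 = 0.15334 + 0.12201 = 0.27535.
By Bayes' theorem, P(H|E) = 0.15334 / 0.27535 = 0.5569. Hence P(¬H|E) = 1 − 0.5569 = 0.4431.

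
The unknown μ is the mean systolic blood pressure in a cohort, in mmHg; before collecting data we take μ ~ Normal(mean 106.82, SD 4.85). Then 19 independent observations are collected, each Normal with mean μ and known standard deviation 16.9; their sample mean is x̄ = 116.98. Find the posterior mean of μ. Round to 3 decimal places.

Prior precision 1/τ₀² = 1/4.85² = 0.0425125; data precision n/σ² = 19/16.9² = 0.0665243.
Posterior precision = 0.0425125 + 0.0665243 = 0.109037.
Posterior mean = (0.0425125·106.82 + 0.0665243·116.98) / 0.109037 = 113.019.

Posterior mean ≈ 113.019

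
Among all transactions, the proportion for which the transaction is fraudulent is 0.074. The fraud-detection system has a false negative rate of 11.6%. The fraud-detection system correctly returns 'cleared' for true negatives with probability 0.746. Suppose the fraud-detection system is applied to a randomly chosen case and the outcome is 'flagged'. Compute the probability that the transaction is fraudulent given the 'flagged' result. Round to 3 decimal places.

P(H | E) ≈ 0.218

Write H for 'the transaction is fraudulent'. Prior odds H:¬H = 0.074/0.926 = 0.079914. For the 'flagged' outcome, the likelihood ratio is 0.884/0.254 = 3.4803.
Posterior odds = 0.079914 × 3.4803 = 0.27812, so P(H|E) = 0.27812/(1+0.27812) = 0.218.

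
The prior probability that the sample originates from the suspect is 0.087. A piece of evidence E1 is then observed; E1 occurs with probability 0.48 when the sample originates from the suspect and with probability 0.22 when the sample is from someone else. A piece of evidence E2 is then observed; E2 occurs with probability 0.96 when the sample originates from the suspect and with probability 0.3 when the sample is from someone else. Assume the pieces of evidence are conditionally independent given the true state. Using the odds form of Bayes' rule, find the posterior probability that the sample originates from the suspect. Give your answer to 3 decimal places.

Posterior probability ≈ 0.400

Prior odds = 0.087/(1−0.087) = 0.095290.
Likelihood ratio for E1 = 0.48/0.22 = 2.1818.
Likelihood ratio for E2 = 0.96/0.3 = 3.2000.
Posterior odds = prior odds × LR₁ × LR₂ = 0.66530.
Posterior probability = odds/(1+odds) = 0.66530/1.6653 = 0.400.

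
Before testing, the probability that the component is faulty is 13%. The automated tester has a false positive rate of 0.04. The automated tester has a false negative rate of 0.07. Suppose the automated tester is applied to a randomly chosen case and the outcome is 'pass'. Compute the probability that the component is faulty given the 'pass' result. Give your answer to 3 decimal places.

P(H | E) ≈ 0.011

Write H for 'the component is faulty'. Prior odds H:¬H = 0.13/0.87 = 0.14943. For the 'pass' outcome, the likelihood ratio is 0.07/0.96 = 0.072917.
Posterior odds = 0.14943 × 0.072917 = 0.010896, so P(H|E) = 0.010896/(1+0.010896) = 0.011.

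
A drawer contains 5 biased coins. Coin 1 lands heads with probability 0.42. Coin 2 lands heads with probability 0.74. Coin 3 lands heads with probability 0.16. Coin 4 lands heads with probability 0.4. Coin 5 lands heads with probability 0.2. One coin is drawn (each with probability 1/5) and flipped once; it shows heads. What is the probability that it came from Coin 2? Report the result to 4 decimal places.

Posterior probability ≈ 0.3854

P(heads|C1) = 0.42; P(heads|C2) = 0.74; P(heads|C3) = 0.16; P(heads|C4) = 0.4; P(heads|C5) = 0.2.
Prior × likelihood for each source: 0.2·0.42=0.08400, 0.2·0.74=0.1480, 0.2·0.16=0.03200, 0.2·0.4=0.08000, 0.2·0.2=0.04000. Summing gives P(heads) = 0.38400.
P(Coin 2 | heads) = 0.1480 / 0.38400 = 0.3854.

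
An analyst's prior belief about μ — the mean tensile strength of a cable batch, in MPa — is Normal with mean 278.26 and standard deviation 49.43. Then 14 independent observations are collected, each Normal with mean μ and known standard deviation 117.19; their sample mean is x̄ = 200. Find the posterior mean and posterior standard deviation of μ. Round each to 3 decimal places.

Prior precision 1/τ₀² = 1/49.43² = 0.00040928; data precision n/σ² = 14/117.19² = 0.00101941.
Posterior precision = 0.00040928 + 0.00101941 = 0.00142868, giving posterior SD = 1/√0.00142868 = 26.456.
Posterior mean = (0.00040928·278.26 + 0.00101941·200) / 0.00142868 = 222.419.

Posterior mean ≈ 222.419; posterior SD ≈ 26.456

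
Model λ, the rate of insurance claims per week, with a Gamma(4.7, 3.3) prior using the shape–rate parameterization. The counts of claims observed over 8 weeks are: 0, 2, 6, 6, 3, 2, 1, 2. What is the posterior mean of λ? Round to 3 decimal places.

The Poisson likelihood adds the total count to the shape and the number of exposure periods to the rate. Here ∑xᵢ = 22 and n = 8, so shape 4.7→26.7 and rate 3.3→11.3.
Posterior mean = shape/rate = 26.7/11.3 = 2.363.

Posterior mean ≈ 2.363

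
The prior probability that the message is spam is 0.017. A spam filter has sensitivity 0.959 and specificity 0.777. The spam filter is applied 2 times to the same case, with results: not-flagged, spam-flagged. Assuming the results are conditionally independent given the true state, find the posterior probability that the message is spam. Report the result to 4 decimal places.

Posterior P(H) ≈ 0.0039

With H the event that the message is spam, the joint likelihood of the observed sequence is P(data|H) = 0.041·0.959 = 0.039319 and P(data|¬H) = 0.777·0.223 = 0.17327.
Bayes: P(H|data) = 0.017·0.039319 / (0.017·0.039319 + 0.983·0.17327) = 0.00066842/0.17099 = 0.0039.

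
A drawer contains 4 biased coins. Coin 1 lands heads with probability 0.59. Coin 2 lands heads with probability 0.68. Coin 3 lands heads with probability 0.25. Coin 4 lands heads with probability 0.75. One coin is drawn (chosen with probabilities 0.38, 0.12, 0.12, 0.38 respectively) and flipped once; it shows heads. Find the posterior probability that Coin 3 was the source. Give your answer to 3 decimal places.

Tabulate prior·likelihood by source: [1] prior 0.38, lik 0.59, product 0.2242; [2] prior 0.12, lik 0.68, product 0.08160; [3] prior 0.12, lik 0.25, product 0.03000; [4] prior 0.38, lik 0.75, product 0.2850.
Normalizing constant = 0.62080; the posterior for Coin 3 is its product over the sum, 0.03000/0.62080 = 0.048.

Posterior probability ≈ 0.048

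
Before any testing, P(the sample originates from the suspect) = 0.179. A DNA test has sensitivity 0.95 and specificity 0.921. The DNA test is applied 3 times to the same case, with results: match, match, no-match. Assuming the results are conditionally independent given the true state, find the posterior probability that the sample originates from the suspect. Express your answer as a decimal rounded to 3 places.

Posterior P(H) ≈ 0.631

With H the event that the sample originates from the suspect, the joint likelihood of the observed sequence is P(data|H) = 0.95·0.95·0.05 = 0.045125 and P(data|¬H) = 0.079·0.079·0.921 = 0.0057480.
Bayes: P(H|data) = 0.179·0.045125 / (0.179·0.045125 + 0.821·0.0057480) = 0.0080774/0.012796 = 0.6312.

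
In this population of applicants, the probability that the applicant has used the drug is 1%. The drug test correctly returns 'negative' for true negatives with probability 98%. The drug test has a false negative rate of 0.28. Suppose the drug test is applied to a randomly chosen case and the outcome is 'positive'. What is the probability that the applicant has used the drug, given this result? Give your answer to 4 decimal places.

P(H | E) ≈ 0.2667

Write H for 'the applicant has used the drug'. Prior odds H:¬H = 0.01/0.99 = 0.010101. For the 'positive' outcome, the likelihood ratio is 0.72/0.02 = 36.000.
Posterior odds = 0.010101 × 36.000 = 0.36364, so P(H|E) = 0.36364/(1+0.36364) = 0.2667.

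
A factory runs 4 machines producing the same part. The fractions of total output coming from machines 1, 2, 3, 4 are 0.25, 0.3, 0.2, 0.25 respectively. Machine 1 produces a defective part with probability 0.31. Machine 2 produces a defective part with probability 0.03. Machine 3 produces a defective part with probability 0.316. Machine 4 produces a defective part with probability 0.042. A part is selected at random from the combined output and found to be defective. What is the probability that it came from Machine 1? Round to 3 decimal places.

Posterior probability ≈ 0.484

P(defective|M1) = 0.31; P(defective|M2) = 0.03; P(defective|M3) = 0.316; P(defective|M4) = 0.042.
Prior × likelihood for each source: 0.25·0.31=0.07750, 0.3·0.03=0.009000, 0.2·0.316=0.06320, 0.25·0.042=0.01050. Summing gives P(defective) = 0.16020.
P(Machine 1 | defective) = 0.07750 / 0.16020 = 0.484.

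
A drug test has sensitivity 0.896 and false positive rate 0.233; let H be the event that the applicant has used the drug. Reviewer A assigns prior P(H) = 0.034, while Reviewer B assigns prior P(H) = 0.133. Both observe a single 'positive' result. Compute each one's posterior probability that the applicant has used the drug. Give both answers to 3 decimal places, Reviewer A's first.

P('+'|H) = 0.896, P('+'|¬H) = 0.233.
Reviewer A: numerator 0.896·0.034 = 0.030464; evidence = 0.030464+0.233·0.966 = 0.25554; posterior = 0.119.
Reviewer B: numerator 0.896·0.133 = 0.11917; evidence = 0.11917+0.233·0.867 = 0.32118; posterior = 0.371.

Reviewer A: 0.119; Reviewer B: 0.371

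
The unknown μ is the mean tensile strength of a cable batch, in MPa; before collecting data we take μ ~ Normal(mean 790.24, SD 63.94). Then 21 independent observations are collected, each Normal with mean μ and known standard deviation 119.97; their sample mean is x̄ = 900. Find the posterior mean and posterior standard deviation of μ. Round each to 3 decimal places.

Posterior mean ≈ 884.241; posterior SD ≈ 24.227

With known σ, the Normal prior is conjugate. Weight on the data is w = (n/σ²)/(n/σ² + 1/τ₀²) = 0.00145906/(0.00145906+0.00024460) = 0.85643.
Posterior mean = w·x̄ + (1−w)·μ₀ = 0.85643·900 + 0.14357·790.24 = 884.241. Posterior variance = 1/(0.00145906+0.00024460) = 586.971, so SD = 24.227.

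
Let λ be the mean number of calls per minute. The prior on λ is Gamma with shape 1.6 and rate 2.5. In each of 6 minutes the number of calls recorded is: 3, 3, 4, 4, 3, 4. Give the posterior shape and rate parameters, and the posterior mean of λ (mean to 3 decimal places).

The Poisson likelihood adds the total count to the shape and the number of exposure periods to the rate. Here ∑xᵢ = 21 and n = 6, so shape 1.6→22.6 and rate 2.5→8.5.
Posterior mean = shape/rate = 22.6/8.5 = 2.659.

Posterior: Gamma(shape=22.6, rate=8.5); mean ≈ 2.659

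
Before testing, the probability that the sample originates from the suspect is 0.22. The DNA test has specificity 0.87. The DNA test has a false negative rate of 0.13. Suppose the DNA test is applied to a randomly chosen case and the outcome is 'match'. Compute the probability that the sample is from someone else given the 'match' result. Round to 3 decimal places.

P(¬H | E) ≈ 0.346

Let H be the event that the sample originates from the suspect. P(H) = 0.22, so P(¬H) = 0.78. With E the 'match' result, P(E|H) = 0.87 and P(E|¬H) = 0.13.
P(E) = 0.87·0.22 + 0.13·0.78 = 0.19140 + 0.10140 = 0.29280.
By Bayes' theorem, P(H|E) = 0.19140 / 0.29280 = 0.654. Hence P(¬H|E) = 1 − 0.654 = 0.346.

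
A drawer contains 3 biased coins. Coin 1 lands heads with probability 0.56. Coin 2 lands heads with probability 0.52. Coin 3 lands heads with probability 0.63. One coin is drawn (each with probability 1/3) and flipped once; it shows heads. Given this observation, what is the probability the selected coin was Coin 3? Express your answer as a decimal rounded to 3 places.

Posterior probability ≈ 0.368

Tabulate prior·likelihood by source: [1] prior 0.333333, lik 0.56, product 0.1867; [2] prior 0.333333, lik 0.52, product 0.1733; [3] prior 0.333333, lik 0.63, product 0.2100.
Normalizing constant = 0.57000; the posterior for Coin 3 is its product over the sum, 0.2100/0.57000 = 0.368.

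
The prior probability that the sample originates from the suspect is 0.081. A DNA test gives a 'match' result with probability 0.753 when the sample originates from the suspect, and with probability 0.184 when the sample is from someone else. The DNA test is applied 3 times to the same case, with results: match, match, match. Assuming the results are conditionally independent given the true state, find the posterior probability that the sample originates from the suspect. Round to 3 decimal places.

Posterior P(H) ≈ 0.858

With H the event that the sample originates from the suspect, the joint likelihood of the observed sequence is P(data|H) = 0.753·0.753·0.753 = 0.42696 and P(data|¬H) = 0.184·0.184·0.184 = 0.0062295.
Bayes: P(H|data) = 0.081·0.42696 / (0.081·0.42696 + 0.919·0.0062295) = 0.034584/0.040308 = 0.8580.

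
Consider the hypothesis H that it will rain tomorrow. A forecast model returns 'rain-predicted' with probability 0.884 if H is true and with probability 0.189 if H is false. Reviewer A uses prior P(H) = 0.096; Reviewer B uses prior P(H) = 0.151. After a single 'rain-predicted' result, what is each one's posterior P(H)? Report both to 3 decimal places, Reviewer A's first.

Reviewer A: 0.332; Reviewer B: 0.454

The likelihood ratio for a 'rain-predicted' result is 0.884/0.189 = 4.6772.
Reviewer A: prior odds 0.096/0.904 = 0.10619; posterior odds 0.49670; posterior probability 0.332.
Reviewer B: prior odds 0.151/0.849 = 0.17786; posterior odds 0.83188; posterior probability 0.454.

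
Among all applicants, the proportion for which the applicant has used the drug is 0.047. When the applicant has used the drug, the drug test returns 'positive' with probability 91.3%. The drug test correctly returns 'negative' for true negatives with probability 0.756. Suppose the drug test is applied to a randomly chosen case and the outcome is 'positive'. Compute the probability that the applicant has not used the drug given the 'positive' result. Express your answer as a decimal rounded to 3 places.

P(¬H | E) ≈ 0.844

Write H for 'the applicant has used the drug'. Prior odds H:¬H = 0.047/0.953 = 0.049318. For the 'positive' outcome, the likelihood ratio is 0.913/0.244 = 3.7418.
Posterior odds = 0.049318 × 3.7418 = 0.18454, so P(H|E) = 0.18454/(1+0.18454) = 0.156. Then P(¬H|E) = 1 − 0.156 = 0.844.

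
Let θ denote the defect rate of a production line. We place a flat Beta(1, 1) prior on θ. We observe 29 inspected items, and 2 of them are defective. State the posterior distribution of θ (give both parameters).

Posterior: Beta(3, 28)

Observing 2 successes and 27 failures updates Beta(1, 1) by adding the success and failure counts to the two shape parameters: α = 1+2 = 3, β = 1+27 = 28.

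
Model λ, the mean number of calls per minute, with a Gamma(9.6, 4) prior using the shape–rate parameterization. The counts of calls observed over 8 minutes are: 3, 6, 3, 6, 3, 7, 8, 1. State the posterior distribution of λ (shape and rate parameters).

The Poisson likelihood adds the total count to the shape and the number of exposure periods to the rate. Here ∑xᵢ = 37 and n = 8, so shape 9.6→46.6 and rate 4→12.

Posterior: Gamma(shape=46.6, rate=12)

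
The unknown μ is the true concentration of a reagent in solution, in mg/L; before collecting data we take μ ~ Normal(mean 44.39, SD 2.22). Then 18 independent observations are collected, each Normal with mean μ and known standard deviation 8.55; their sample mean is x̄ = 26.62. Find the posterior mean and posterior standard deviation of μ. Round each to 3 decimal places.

Posterior mean ≈ 34.648; posterior SD ≈ 1.492

Prior precision 1/τ₀² = 1/2.22² = 0.202906; data precision n/σ² = 18/8.55² = 0.246230.
Posterior precision = 0.202906 + 0.246230 = 0.449135, giving posterior SD = 1/√0.449135 = 1.492.
Posterior mean = (0.202906·44.39 + 0.246230·26.62) / 0.449135 = 34.648.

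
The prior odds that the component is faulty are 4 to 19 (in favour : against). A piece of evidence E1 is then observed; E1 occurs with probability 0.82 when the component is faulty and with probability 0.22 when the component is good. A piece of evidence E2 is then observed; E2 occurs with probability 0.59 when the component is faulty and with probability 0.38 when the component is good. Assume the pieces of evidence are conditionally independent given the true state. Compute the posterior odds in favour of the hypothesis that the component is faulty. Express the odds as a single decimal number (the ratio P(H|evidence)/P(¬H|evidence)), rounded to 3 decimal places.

Posterior odds ≈ 1.218

Prior odds = 4/19 = 0.21053.
Likelihood ratio for E1 = 0.82/0.22 = 3.7273.
Likelihood ratio for E2 = 0.59/0.38 = 1.5526.
Posterior odds = prior odds × LR₁ × LR₂ = 1.2183.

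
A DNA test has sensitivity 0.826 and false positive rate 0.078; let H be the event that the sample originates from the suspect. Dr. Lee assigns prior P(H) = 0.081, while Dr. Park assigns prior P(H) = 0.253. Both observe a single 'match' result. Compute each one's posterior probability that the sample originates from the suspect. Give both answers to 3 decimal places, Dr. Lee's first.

The likelihood ratio for a 'match' result is 0.826/0.078 = 10.590.
Dr. Lee: prior odds 0.081/0.919 = 0.088139; posterior odds 0.93337; posterior probability 0.483.
Dr. Park: prior odds 0.253/0.747 = 0.33869; posterior odds 3.5866; posterior probability 0.782.

Dr. Lee: 0.483; Dr. Park: 0.782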